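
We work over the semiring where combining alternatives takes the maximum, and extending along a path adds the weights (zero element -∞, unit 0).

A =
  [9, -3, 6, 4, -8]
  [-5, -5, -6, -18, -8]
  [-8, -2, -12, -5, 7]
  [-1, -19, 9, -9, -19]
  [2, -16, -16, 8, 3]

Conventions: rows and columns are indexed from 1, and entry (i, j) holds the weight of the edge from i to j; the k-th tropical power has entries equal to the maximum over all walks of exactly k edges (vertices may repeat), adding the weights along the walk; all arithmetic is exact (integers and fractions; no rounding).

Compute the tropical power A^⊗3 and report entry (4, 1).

A^⊗2:
  [18, 6, 15, 13, 13]
  [4, -8, 1, 0, 1]
  [9, -7, 4, 15, 10]
  [8, 7, 5, 4, 16]
  [11, -1, 17, 11, 6]
A^⊗3:
  [27, 15, 24, 22, 22]
  [13, 1, 10, 9, 8]
  [18, 6, 24, 18, 13]
  [18, 5, 14, 24, 19]
  [20, 15, 20, 15, 24]
Key observation: the optimum is the walk 4->3->5->1, with weight 9 + 7 + 2 = 18.
Optimal value attained by: walk 4->3->5->1.
Answer: (A^⊗3)[4][1] = 18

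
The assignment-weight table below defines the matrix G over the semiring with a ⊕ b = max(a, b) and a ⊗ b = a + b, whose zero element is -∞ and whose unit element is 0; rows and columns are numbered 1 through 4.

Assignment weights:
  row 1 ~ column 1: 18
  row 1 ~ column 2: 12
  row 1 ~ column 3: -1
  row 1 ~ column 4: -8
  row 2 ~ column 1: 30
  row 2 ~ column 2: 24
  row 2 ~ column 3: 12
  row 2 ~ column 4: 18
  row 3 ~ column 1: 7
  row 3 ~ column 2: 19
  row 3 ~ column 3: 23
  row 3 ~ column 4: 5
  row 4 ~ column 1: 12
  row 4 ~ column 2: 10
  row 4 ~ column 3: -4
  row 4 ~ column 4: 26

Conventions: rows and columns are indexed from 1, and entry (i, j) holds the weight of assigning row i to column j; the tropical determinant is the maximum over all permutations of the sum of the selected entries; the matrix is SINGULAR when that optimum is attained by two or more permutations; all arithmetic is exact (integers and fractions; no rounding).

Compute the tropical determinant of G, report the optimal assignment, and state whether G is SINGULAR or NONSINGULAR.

σ = (1, 2, 3, 4): 18 + 24 + 23 + 26 = 91
σ = (1, 2, 4, 3): 18 + 24 + 5 + (-4) = 43
σ = (1, 3, 2, 4): 18 + 12 + 19 + 26 = 75
σ = (1, 3, 4, 2): 18 + 12 + 5 + 10 = 45
σ = (1, 4, 2, 3): 18 + 18 + 19 + (-4) = 51
σ = (1, 4, 3, 2): 18 + 18 + 23 + 10 = 69
σ = (2, 1, 3, 4): 12 + 30 + 23 + 26 = 91
σ = (2, 1, 4, 3): 12 + 30 + 5 + (-4) = 43
σ = (2, 3, 1, 4): 12 + 12 + 7 + 26 = 57
σ = (2, 3, 4, 1): 12 + 12 + 5 + 12 = 41
σ = (2, 4, 1, 3): 12 + 18 + 7 + (-4) = 33
σ = (2, 4, 3, 1): 12 + 18 + 23 + 12 = 65
σ = (3, 1, 2, 4): (-1) + 30 + 19 + 26 = 74
σ = (3, 1, 4, 2): (-1) + 30 + 5 + 10 = 44
σ = (3, 2, 1, 4): (-1) + 24 + 7 + 26 = 56
σ = (3, 2, 4, 1): (-1) + 24 + 5 + 12 = 40
σ = (3, 4, 1, 2): (-1) + 18 + 7 + 10 = 34
σ = (3, 4, 2, 1): (-1) + 18 + 19 + 12 = 48
σ = (4, 1, 2, 3): (-8) + 30 + 19 + (-4) = 37
σ = (4, 1, 3, 2): (-8) + 30 + 23 + 10 = 55
σ = (4, 2, 1, 3): (-8) + 24 + 7 + (-4) = 19
σ = (4, 2, 3, 1): (-8) + 24 + 23 + 12 = 51
σ = (4, 3, 1, 2): (-8) + 12 + 7 + 10 = 21
σ = (4, 3, 2, 1): (-8) + 12 + 19 + 12 = 35
Optimal value attained by: σ = (1, 2, 3, 4).
Answer: det⊕(G) = 91; verdict: SINGULAR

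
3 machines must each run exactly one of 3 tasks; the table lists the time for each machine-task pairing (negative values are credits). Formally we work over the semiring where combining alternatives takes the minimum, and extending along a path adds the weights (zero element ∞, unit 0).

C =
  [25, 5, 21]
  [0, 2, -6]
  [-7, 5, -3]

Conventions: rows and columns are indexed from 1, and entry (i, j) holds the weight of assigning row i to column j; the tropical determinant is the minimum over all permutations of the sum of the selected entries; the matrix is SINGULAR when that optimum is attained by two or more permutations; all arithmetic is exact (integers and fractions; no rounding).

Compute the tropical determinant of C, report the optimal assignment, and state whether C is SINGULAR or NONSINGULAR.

σ = (1, 2, 3): 25 + 2 + (-3) = 24
σ = (1, 3, 2): 25 + (-6) + 5 = 24
σ = (2, 1, 3): 5 + 0 + (-3) = 2
σ = (2, 3, 1): 5 + (-6) + (-7) = -8
σ = (3, 1, 2): 21 + 0 + 5 = 26
σ = (3, 2, 1): 21 + 2 + (-7) = 16
Optimal value attained by: σ = (2, 3, 1).
Answer: det⊕(C) = -8; verdict: NONSINGULAR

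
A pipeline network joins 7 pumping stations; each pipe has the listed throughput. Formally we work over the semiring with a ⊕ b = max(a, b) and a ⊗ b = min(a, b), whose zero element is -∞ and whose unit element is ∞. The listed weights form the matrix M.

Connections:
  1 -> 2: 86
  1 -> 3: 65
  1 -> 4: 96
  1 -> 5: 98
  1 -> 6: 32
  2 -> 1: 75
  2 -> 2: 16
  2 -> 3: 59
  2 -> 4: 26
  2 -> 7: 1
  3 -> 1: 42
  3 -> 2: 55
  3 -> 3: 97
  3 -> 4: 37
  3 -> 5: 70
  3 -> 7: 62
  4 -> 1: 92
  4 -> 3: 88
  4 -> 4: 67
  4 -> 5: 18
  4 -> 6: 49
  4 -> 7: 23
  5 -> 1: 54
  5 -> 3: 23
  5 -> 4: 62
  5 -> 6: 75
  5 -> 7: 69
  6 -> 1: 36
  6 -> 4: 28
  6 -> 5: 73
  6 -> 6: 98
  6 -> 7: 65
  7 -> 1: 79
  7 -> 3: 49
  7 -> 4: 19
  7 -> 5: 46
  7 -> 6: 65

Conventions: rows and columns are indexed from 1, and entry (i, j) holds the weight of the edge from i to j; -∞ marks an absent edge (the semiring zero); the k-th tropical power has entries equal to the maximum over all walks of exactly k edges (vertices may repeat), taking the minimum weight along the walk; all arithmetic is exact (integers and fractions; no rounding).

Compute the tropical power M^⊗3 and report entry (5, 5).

M^⊗2:
  [92, 55, 88, 67, 65, 75, 69]
  [42, 75, 65, 75, 75, 32, 59]
  [62, 55, 97, 62, 70, 70, 69]
  [67, 86, 88, 92, 92, 49, 62]
  [69, 54, 62, 62, 73, 75, 65]
  [65, 36, 49, 62, 73, 98, 69]
  [46, 79, 65, 79, 79, 65, 65]
M^⊗3:
  [69, 86, 88, 92, 92, 75, 65]
  [75, 55, 75, 67, 65, 75, 69]
  [69, 62, 97, 62, 70, 70, 69]
  [92, 67, 88, 67, 70, 75, 69]
  [65, 69, 65, 69, 73, 75, 69]
  [69, 65, 65, 65, 73, 98, 69]
  [79, 55, 79, 67, 65, 75, 69]
Key observation: the optimum is the walk 5->6->6->5, with weight 75 min 98 min 73 = 73.
Optimal value attained by: walk 5->6->6->5.
Answer: (M^⊗3)[5][5] = 73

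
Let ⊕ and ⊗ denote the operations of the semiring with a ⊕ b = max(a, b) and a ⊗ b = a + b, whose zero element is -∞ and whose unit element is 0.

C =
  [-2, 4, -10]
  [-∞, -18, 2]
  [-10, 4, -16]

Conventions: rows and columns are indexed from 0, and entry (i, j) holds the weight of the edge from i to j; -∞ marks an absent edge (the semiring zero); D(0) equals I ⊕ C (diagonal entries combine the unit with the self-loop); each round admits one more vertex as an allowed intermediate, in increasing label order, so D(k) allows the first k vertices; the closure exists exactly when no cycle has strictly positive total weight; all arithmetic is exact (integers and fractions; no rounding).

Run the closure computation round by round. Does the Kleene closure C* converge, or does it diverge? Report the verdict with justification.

D(0):
  [0, 4, -10]
  [-∞, 0, 2]
  [-10, 4, 0]
D(1):
  [0, 4, -10]
  [-∞, 0, 2]
  [-10, 4, 0]
Detection: at round 2, diagonal entry (2, 2) turns strictly positive.
Key observation: the cycle 2->1->2 has total weight 4 + 2, which is strictly positive.
Answer: DIVERGES — positive cycle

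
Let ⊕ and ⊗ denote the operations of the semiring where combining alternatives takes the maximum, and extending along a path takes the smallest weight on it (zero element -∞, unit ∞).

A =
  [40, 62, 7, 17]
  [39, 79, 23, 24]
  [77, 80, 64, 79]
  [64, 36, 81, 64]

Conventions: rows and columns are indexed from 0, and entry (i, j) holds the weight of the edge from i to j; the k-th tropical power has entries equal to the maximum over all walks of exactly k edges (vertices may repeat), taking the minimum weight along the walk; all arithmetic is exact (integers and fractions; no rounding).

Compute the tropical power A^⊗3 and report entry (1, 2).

A^⊗2:
  [40, 62, 23, 24]
  [39, 79, 24, 24]
  [64, 79, 79, 64]
  [77, 80, 64, 79]
A^⊗3:
  [40, 62, 24, 24]
  [39, 79, 24, 24]
  [77, 79, 64, 79]
  [64, 79, 79, 64]
Key observation: the optimum is the walk 1->1->3->2, with weight 79 min 24 min 81 = 24.
Optimal value attained by: walk 1->1->3->2.
Answer: (A^⊗3)[1][2] = 24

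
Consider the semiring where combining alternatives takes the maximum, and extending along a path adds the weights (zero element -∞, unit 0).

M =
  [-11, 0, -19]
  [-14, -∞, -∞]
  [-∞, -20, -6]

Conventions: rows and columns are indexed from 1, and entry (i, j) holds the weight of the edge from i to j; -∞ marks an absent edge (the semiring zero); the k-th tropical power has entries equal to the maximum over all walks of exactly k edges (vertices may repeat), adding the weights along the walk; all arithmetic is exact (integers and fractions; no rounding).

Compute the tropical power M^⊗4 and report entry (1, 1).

M^⊗2:
  [-14, -11, -25]
  [-25, -14, -33]
  [-34, -26, -12]
M^⊗3:
  [-25, -14, -31]
  [-28, -25, -39]
  [-40, -32, -18]
M^⊗4:
  [-28, -25, -37]
  [-39, -28, -45]
  [-46, -38, -24]
Key observation: the optimum is the walk 1->2->1->2->1, with weight 0 + (-14) + 0 + (-14) = -28.
Optimal value attained by: walk 1->2->1->2->1.
Answer: (M^⊗4)[1][1] = -28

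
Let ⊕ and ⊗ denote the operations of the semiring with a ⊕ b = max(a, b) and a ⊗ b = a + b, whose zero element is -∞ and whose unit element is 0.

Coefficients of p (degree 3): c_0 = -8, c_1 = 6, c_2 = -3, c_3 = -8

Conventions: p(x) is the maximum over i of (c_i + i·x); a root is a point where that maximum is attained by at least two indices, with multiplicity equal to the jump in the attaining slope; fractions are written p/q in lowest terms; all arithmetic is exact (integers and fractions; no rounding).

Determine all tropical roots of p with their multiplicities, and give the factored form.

hull edge (i=0, c=-8) to (i=1, c=6): slope 14, span 1
hull edge (i=1, c=6) to (i=3, c=-8): slope -7, span 2
Factored form: p(x) = -8 ⊗ (x ⊕ (-14)) ⊗ (x ⊕ 7) ⊗ (x ⊕ 7)
Answer: roots = -14 (mult 1), 7 (mult 2)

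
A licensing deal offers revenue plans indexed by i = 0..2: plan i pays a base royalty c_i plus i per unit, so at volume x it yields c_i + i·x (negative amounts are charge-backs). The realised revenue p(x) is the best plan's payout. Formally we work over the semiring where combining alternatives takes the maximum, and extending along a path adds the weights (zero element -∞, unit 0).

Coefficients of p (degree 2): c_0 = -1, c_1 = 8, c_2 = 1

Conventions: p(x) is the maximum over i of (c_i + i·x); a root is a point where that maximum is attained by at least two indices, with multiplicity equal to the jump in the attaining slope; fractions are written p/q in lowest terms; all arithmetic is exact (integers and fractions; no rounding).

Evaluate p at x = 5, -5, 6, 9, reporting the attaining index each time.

p(5) = max(-1+0·5=-1, 8+1·5=13, 1+2·5=11) = 13 (attained by i=1)
p(-5) = max(-1+0·(-5)=-1, 8+1·(-5)=3, 1+2·(-5)=-9) = 3 (attained by i=1)
p(6) = max(-1+0·6=-1, 8+1·6=14, 1+2·6=13) = 14 (attained by i=1)
p(9) = max(-1+0·9=-1, 8+1·9=17, 1+2·9=19) = 19 (attained by i=2)
Answer: p(5) = 13; p(-5) = 3; p(6) = 14; p(9) = 19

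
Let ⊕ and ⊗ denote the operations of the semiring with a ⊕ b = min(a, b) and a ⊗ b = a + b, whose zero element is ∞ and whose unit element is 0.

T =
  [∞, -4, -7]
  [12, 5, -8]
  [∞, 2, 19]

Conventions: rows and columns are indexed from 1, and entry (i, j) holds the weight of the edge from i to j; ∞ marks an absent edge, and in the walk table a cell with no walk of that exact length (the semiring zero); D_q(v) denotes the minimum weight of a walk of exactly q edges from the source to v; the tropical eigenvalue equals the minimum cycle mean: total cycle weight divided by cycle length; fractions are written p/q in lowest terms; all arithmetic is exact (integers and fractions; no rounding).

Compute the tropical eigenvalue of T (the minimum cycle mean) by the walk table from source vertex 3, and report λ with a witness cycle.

q=0: [∞, ∞, 0]
q=1: [∞, 2, 19]
q=2: [14, 7, -6]
q=3: [19, -4, -1]
Optimal cycle mean attained by: cycle 2->3->2, total (-8) + 2, length 2.
Answer: λ = -3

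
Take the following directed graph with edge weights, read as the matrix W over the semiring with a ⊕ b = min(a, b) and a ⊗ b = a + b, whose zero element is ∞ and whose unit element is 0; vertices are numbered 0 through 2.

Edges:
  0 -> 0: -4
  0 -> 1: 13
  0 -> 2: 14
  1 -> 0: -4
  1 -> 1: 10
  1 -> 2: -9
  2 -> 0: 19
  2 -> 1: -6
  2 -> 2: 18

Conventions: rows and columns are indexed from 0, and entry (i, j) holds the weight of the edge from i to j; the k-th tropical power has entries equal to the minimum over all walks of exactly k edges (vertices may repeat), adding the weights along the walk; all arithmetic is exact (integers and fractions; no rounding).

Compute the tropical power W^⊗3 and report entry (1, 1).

W^⊗2:
  [-8, 8, 4]
  [-8, -15, 1]
  [-10, 4, -15]
W^⊗3:
  [-12, -2, -1]
  [-19, -5, -24]
  [-14, -21, -5]
Key observation: the optimum is the walk 1->1->2->1, with weight 10 + (-9) + (-6) = -5.
Optimal value attained by: walk 1->1->2->1.
Answer: (W^⊗3)[1][1] = -5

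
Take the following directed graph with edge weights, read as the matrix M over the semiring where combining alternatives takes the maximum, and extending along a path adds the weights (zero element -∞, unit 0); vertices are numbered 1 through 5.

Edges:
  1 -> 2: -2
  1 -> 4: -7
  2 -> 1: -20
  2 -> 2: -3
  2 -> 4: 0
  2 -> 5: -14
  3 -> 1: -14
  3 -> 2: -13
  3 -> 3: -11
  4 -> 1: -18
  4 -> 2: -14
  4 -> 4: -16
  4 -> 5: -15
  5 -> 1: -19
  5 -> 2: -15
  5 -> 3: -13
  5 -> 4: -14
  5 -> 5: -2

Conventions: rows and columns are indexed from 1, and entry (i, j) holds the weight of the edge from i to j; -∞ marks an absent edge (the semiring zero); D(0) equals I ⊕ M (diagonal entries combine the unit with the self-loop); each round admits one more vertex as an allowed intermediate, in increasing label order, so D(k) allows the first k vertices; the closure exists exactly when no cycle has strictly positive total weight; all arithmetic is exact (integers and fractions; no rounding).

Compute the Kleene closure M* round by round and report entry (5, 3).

D(0):
  [0, -2, -∞, -7, -∞]
  [-20, 0, -∞, 0, -14]
  [-14, -13, 0, -∞, -∞]
  [-18, -14, -∞, 0, -15]
  [-19, -15, -13, -14, 0]
D(1):
  [0, -2, -∞, -7, -∞]
  [-20, 0, -∞, 0, -14]
  [-14, -13, 0, -21, -∞]
  [-18, -14, -∞, 0, -15]
  [-19, -15, -13, -14, 0]
D(2):
  [0, -2, -∞, -2, -16]
  [-20, 0, -∞, 0, -14]
  [-14, -13, 0, -13, -27]
  [-18, -14, -∞, 0, -15]
  [-19, -15, -13, -14, 0]
D(3):
  [0, -2, -∞, -2, -16]
  [-20, 0, -∞, 0, -14]
  [-14, -13, 0, -13, -27]
  [-18, -14, -∞, 0, -15]
  [-19, -15, -13, -14, 0]
D(4):
  [0, -2, -∞, -2, -16]
  [-18, 0, -∞, 0, -14]
  [-14, -13, 0, -13, -27]
  [-18, -14, -∞, 0, -15]
  [-19, -15, -13, -14, 0]
D(5):
  [0, -2, -29, -2, -16]
  [-18, 0, -27, 0, -14]
  [-14, -13, 0, -13, -27]
  [-18, -14, -28, 0, -15]
  [-19, -15, -13, -14, 0]
Answer: M*[5][3] = -13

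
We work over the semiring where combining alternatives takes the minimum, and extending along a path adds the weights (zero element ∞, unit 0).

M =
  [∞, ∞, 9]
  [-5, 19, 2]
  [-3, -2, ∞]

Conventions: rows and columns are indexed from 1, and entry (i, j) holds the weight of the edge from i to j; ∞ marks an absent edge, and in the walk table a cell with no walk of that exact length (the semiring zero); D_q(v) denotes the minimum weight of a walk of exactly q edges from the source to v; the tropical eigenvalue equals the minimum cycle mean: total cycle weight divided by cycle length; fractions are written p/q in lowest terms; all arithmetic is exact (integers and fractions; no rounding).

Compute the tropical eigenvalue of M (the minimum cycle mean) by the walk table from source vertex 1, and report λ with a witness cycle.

q=0: [0, ∞, ∞]
q=1: [∞, ∞, 9]
q=2: [6, 7, ∞]
q=3: [2, 26, 9]
Optimal cycle mean attained by: cycle 2->3->2, total 2 + (-2), length 2.
Answer: λ = 0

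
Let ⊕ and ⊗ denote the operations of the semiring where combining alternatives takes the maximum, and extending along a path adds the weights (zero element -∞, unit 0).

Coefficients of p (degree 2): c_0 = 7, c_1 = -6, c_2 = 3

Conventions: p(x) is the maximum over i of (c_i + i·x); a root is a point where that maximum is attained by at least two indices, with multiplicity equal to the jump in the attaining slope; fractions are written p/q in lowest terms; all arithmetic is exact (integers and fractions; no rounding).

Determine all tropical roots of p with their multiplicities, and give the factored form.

hull edge (i=0, c=7) to (i=2, c=3): slope -2, span 2
Factored form: p(x) = 3 ⊗ (x ⊕ 2) ⊗ (x ⊕ 2)
Answer: roots = 2 (mult 2)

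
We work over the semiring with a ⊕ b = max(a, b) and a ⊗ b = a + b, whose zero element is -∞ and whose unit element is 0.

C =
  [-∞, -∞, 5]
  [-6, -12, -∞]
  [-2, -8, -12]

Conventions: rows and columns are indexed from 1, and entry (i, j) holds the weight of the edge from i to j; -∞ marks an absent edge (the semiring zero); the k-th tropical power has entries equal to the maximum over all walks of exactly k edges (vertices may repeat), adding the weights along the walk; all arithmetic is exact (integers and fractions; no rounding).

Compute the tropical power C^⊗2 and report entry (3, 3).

C^⊗2:
  [3, -3, -7]
  [-18, -24, -1]
  [-14, -20, 3]
Key observation: the optimum is the walk 3->1->3, with weight (-2) + 5 = 3.
Optimal value attained by: walk 3->1->3.
Answer: (C^⊗2)[3][3] = 3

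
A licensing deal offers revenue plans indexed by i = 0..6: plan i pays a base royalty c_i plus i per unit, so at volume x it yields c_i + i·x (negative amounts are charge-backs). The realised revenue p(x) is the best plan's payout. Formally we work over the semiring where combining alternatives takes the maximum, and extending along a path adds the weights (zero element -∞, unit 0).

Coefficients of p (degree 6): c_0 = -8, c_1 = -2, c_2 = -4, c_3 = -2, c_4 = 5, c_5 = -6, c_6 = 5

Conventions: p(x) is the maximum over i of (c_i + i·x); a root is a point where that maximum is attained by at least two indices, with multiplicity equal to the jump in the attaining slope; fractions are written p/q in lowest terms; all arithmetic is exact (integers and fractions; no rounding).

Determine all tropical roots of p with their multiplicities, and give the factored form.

hull edge (i=0, c=-8) to (i=1, c=-2): slope 6, span 1
hull edge (i=1, c=-2) to (i=4, c=5): slope 7/3, span 3
hull edge (i=4, c=5) to (i=6, c=5): slope 0, span 2
Factored form: p(x) = 5 ⊗ (x ⊕ (-6)) ⊗ (x ⊕ (-7/3)) ⊗ (x ⊕ (-7/3)) ⊗ (x ⊕ (-7/3)) ⊗ (x ⊕ 0) ⊗ (x ⊕ 0)
Answer: roots = -6 (mult 1), -7/3 (mult 3), 0 (mult 2)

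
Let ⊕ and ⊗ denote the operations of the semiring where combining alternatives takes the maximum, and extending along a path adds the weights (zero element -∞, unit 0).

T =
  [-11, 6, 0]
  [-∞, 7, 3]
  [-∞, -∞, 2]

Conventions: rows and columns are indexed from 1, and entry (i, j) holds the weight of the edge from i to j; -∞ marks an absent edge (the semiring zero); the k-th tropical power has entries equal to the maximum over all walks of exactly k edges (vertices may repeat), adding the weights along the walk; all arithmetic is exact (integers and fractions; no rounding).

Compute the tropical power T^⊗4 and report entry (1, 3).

T^⊗2:
  [-22, 13, 9]
  [-∞, 14, 10]
  [-∞, -∞, 4]
T^⊗3:
  [-33, 20, 16]
  [-∞, 21, 17]
  [-∞, -∞, 6]
T^⊗4:
  [-44, 27, 23]
  [-∞, 28, 24]
  [-∞, -∞, 8]
Key observation: the optimum is the walk 1->2->2->2->3, with weight 6 + 7 + 7 + 3 = 23.
Optimal value attained by: walk 1->2->2->2->3.
Answer: (T^⊗4)[1][3] = 23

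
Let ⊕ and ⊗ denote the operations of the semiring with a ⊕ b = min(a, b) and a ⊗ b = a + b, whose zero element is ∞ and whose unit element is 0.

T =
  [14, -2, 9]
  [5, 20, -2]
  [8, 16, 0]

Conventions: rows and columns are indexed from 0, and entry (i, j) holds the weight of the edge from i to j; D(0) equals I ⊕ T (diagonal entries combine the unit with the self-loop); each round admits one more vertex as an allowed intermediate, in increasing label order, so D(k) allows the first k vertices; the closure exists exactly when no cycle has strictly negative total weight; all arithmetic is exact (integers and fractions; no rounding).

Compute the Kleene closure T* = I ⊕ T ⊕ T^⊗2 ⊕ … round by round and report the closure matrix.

D(0):
  [0, -2, 9]
  [5, 0, -2]
  [8, 16, 0]
D(1):
  [0, -2, 9]
  [5, 0, -2]
  [8, 6, 0]
D(2):
  [0, -2, -4]
  [5, 0, -2]
  [8, 6, 0]
D(3):
  [0, -2, -4]
  [5, 0, -2]
  [8, 6, 0]
Answer: T* = [[0, -2, -4], [5, 0, -2], [8, 6, 0]]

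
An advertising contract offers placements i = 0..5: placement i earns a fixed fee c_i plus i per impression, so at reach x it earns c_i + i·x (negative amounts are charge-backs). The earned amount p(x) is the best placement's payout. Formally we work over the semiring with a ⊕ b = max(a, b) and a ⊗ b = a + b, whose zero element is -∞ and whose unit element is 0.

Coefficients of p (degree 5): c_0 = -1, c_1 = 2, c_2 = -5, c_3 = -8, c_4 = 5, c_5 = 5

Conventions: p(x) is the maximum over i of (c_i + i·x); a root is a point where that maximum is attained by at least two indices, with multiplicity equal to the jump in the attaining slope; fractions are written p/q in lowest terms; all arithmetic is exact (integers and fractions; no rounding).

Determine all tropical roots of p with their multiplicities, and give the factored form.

hull edge (i=0, c=-1) to (i=1, c=2): slope 3, span 1
hull edge (i=1, c=2) to (i=4, c=5): slope 1, span 3
hull edge (i=4, c=5) to (i=5, c=5): slope 0, span 1
Factored form: p(x) = 5 ⊗ (x ⊕ (-3)) ⊗ (x ⊕ (-1)) ⊗ (x ⊕ (-1)) ⊗ (x ⊕ (-1)) ⊗ (x ⊕ 0)
Answer: roots = -3 (mult 1), -1 (mult 3), 0 (mult 1)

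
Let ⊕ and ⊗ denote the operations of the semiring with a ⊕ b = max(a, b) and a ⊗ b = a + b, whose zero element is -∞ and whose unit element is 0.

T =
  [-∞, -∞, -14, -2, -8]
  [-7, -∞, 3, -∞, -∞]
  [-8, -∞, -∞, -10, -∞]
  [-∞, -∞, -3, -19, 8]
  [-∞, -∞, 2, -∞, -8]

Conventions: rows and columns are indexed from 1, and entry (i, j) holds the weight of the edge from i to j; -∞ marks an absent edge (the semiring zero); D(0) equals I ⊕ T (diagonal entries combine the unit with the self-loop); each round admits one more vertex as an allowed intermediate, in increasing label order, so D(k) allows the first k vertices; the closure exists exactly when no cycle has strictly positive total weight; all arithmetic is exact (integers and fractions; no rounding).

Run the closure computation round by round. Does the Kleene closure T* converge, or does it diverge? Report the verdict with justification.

D(0):
  [0, -∞, -14, -2, -8]
  [-7, 0, 3, -∞, -∞]
  [-8, -∞, 0, -10, -∞]
  [-∞, -∞, -3, 0, 8]
  [-∞, -∞, 2, -∞, 0]
D(1):
  [0, -∞, -14, -2, -8]
  [-7, 0, 3, -9, -15]
  [-8, -∞, 0, -10, -16]
  [-∞, -∞, -3, 0, 8]
  [-∞, -∞, 2, -∞, 0]
D(2):
  [0, -∞, -14, -2, -8]
  [-7, 0, 3, -9, -15]
  [-8, -∞, 0, -10, -16]
  [-∞, -∞, -3, 0, 8]
  [-∞, -∞, 2, -∞, 0]
D(3):
  [0, -∞, -14, -2, -8]
  [-5, 0, 3, -7, -13]
  [-8, -∞, 0, -10, -16]
  [-11, -∞, -3, 0, 8]
  [-6, -∞, 2, -8, 0]
D(4):
  [0, -∞, -5, -2, 6]
  [-5, 0, 3, -7, 1]
  [-8, -∞, 0, -10, -2]
  [-11, -∞, -3, 0, 8]
  [-6, -∞, 2, -8, 0]
D(5):
  [0, -∞, 8, -2, 6]
  [-5, 0, 3, -7, 1]
  [-8, -∞, 0, -10, -2]
  [2, -∞, 10, 0, 8]
  [-6, -∞, 2, -8, 0]
Key observation: every diagonal entry stays at the unit through all rounds, so no improving cycle exists.
Answer: CONVERGES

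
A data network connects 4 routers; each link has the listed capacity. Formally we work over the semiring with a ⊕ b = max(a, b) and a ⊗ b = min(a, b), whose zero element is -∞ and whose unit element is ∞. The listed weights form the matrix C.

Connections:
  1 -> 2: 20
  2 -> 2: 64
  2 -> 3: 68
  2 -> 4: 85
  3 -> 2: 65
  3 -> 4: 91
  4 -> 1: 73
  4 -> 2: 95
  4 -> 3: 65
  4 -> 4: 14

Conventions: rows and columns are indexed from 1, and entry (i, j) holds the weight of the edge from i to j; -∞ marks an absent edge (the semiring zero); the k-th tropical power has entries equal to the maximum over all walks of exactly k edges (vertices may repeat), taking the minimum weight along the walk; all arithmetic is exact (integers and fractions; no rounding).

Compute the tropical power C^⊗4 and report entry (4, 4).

C^⊗2:
  [-∞, 20, 20, 20]
  [73, 85, 65, 68]
  [73, 91, 65, 65]
  [14, 65, 68, 85]
C^⊗3:
  [20, 20, 20, 20]
  [68, 68, 68, 85]
  [65, 65, 68, 85]
  [73, 85, 65, 68]
C^⊗4:
  [20, 20, 20, 20]
  [73, 85, 68, 68]
  [73, 85, 65, 68]
  [68, 68, 68, 85]
Key observation: the optimum is the walk 4->2->4->2->4, with weight 95 min 85 min 95 min 85 = 85.
Optimal value attained by: walk 4->2->4->2->4.
Answer: (C^⊗4)[4][4] = 85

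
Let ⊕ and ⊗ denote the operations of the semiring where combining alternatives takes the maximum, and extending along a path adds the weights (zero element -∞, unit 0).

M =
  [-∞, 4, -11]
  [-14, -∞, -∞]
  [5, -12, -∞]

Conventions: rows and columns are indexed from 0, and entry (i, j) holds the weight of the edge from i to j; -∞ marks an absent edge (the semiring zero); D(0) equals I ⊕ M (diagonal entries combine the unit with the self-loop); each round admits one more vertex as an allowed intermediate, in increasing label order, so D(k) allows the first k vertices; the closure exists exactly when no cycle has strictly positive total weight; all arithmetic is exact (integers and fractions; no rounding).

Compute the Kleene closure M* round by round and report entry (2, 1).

D(0):
  [0, 4, -11]
  [-14, 0, -∞]
  [5, -12, 0]
D(1):
  [0, 4, -11]
  [-14, 0, -25]
  [5, 9, 0]
D(2):
  [0, 4, -11]
  [-14, 0, -25]
  [5, 9, 0]
D(3):
  [0, 4, -11]
  [-14, 0, -25]
  [5, 9, 0]
Answer: M*[2][1] = 9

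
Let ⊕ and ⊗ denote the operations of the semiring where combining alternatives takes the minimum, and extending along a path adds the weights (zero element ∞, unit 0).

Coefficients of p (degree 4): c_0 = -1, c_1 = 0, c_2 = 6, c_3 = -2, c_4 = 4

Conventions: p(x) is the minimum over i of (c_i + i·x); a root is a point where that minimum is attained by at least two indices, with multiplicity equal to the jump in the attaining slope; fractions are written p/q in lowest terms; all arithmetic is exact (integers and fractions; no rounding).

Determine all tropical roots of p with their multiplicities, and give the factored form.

hull edge (i=0, c=-1) to (i=3, c=-2): slope -1/3, span 3
hull edge (i=3, c=-2) to (i=4, c=4): slope 6, span 1
Factored form: p(x) = 4 ⊗ (x ⊕ (-6)) ⊗ (x ⊕ 1/3) ⊗ (x ⊕ 1/3) ⊗ (x ⊕ 1/3)
Answer: roots = -6 (mult 1), 1/3 (mult 3)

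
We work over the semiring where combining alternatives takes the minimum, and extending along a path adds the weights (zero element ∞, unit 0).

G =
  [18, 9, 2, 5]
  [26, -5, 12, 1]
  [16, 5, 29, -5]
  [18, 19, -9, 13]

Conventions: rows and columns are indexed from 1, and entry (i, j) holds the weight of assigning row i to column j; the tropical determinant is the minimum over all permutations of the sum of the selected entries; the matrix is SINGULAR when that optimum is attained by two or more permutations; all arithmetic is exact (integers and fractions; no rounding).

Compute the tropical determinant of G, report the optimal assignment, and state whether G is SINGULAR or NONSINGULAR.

σ = (1, 2, 3, 4): 18 + (-5) + 29 + 13 = 55
σ = (1, 2, 4, 3): 18 + (-5) + (-5) + (-9) = -1
σ = (1, 3, 2, 4): 18 + 12 + 5 + 13 = 48
σ = (1, 3, 4, 2): 18 + 12 + (-5) + 19 = 44
σ = (1, 4, 2, 3): 18 + 1 + 5 + (-9) = 15
σ = (1, 4, 3, 2): 18 + 1 + 29 + 19 = 67
σ = (2, 1, 3, 4): 9 + 26 + 29 + 13 = 77
σ = (2, 1, 4, 3): 9 + 26 + (-5) + (-9) = 21
σ = (2, 3, 1, 4): 9 + 12 + 16 + 13 = 50
σ = (2, 3, 4, 1): 9 + 12 + (-5) + 18 = 34
σ = (2, 4, 1, 3): 9 + 1 + 16 + (-9) = 17
σ = (2, 4, 3, 1): 9 + 1 + 29 + 18 = 57
σ = (3, 1, 2, 4): 2 + 26 + 5 + 13 = 46
σ = (3, 1, 4, 2): 2 + 26 + (-5) + 19 = 42
σ = (3, 2, 1, 4): 2 + (-5) + 16 + 13 = 26
σ = (3, 2, 4, 1): 2 + (-5) + (-5) + 18 = 10
σ = (3, 4, 1, 2): 2 + 1 + 16 + 19 = 38
σ = (3, 4, 2, 1): 2 + 1 + 5 + 18 = 26
σ = (4, 1, 2, 3): 5 + 26 + 5 + (-9) = 27
σ = (4, 1, 3, 2): 5 + 26 + 29 + 19 = 79
σ = (4, 2, 1, 3): 5 + (-5) + 16 + (-9) = 7
σ = (4, 2, 3, 1): 5 + (-5) + 29 + 18 = 47
σ = (4, 3, 1, 2): 5 + 12 + 16 + 19 = 52
σ = (4, 3, 2, 1): 5 + 12 + 5 + 18 = 40
Optimal value attained by: σ = (1, 2, 4, 3).
Answer: det⊕(G) = -1; verdict: NONSINGULAR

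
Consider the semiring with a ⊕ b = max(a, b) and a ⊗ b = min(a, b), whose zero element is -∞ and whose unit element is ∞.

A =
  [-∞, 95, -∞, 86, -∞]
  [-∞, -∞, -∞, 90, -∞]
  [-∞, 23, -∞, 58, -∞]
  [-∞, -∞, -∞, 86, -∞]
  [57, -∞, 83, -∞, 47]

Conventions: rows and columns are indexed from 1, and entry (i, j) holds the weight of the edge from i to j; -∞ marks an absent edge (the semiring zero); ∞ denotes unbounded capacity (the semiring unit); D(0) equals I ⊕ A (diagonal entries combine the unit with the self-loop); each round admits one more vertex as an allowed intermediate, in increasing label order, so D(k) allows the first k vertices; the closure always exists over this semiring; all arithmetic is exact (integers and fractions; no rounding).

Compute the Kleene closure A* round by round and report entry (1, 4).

D(0):
  [∞, 95, -∞, 86, -∞]
  [-∞, ∞, -∞, 90, -∞]
  [-∞, 23, ∞, 58, -∞]
  [-∞, -∞, -∞, ∞, -∞]
  [57, -∞, 83, -∞, ∞]
D(1):
  [∞, 95, -∞, 86, -∞]
  [-∞, ∞, -∞, 90, -∞]
  [-∞, 23, ∞, 58, -∞]
  [-∞, -∞, -∞, ∞, -∞]
  [57, 57, 83, 57, ∞]
D(2):
  [∞, 95, -∞, 90, -∞]
  [-∞, ∞, -∞, 90, -∞]
  [-∞, 23, ∞, 58, -∞]
  [-∞, -∞, -∞, ∞, -∞]
  [57, 57, 83, 57, ∞]
D(3):
  [∞, 95, -∞, 90, -∞]
  [-∞, ∞, -∞, 90, -∞]
  [-∞, 23, ∞, 58, -∞]
  [-∞, -∞, -∞, ∞, -∞]
  [57, 57, 83, 58, ∞]
D(4):
  [∞, 95, -∞, 90, -∞]
  [-∞, ∞, -∞, 90, -∞]
  [-∞, 23, ∞, 58, -∞]
  [-∞, -∞, -∞, ∞, -∞]
  [57, 57, 83, 58, ∞]
D(5):
  [∞, 95, -∞, 90, -∞]
  [-∞, ∞, -∞, 90, -∞]
  [-∞, 23, ∞, 58, -∞]
  [-∞, -∞, -∞, ∞, -∞]
  [57, 57, 83, 58, ∞]
Answer: A*[1][4] = 90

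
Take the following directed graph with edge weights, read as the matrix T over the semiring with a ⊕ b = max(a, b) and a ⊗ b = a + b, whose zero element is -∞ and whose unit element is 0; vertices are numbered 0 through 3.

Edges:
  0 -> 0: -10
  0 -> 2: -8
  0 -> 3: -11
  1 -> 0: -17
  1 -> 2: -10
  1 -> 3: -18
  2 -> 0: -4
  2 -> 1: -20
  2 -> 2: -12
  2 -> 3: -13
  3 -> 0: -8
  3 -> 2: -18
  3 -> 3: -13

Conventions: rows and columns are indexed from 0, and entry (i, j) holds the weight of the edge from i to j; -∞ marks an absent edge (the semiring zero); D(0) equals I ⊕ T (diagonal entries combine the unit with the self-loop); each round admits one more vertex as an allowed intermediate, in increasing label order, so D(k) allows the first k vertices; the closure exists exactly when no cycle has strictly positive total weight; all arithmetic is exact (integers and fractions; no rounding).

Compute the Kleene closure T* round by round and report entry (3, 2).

D(0):
  [0, -∞, -8, -11]
  [-17, 0, -10, -18]
  [-4, -20, 0, -13]
  [-8, -∞, -18, 0]
D(1):
  [0, -∞, -8, -11]
  [-17, 0, -10, -18]
  [-4, -20, 0, -13]
  [-8, -∞, -16, 0]
D(2):
  [0, -∞, -8, -11]
  [-17, 0, -10, -18]
  [-4, -20, 0, -13]
  [-8, -∞, -16, 0]
D(3):
  [0, -28, -8, -11]
  [-14, 0, -10, -18]
  [-4, -20, 0, -13]
  [-8, -36, -16, 0]
D(4):
  [0, -28, -8, -11]
  [-14, 0, -10, -18]
  [-4, -20, 0, -13]
  [-8, -36, -16, 0]
Answer: T*[3][2] = -16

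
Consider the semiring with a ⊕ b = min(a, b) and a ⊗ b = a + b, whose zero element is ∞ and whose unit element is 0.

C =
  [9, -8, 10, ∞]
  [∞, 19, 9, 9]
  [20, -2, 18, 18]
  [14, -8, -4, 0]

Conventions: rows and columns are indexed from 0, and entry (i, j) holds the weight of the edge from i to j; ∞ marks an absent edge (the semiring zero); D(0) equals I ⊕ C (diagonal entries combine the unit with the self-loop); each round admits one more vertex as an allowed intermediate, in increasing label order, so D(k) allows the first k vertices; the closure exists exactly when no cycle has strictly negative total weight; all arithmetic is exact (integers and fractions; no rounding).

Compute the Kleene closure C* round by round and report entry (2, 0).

D(0):
  [0, -8, 10, ∞]
  [∞, 0, 9, 9]
  [20, -2, 0, 18]
  [14, -8, -4, 0]
D(1):
  [0, -8, 10, ∞]
  [∞, 0, 9, 9]
  [20, -2, 0, 18]
  [14, -8, -4, 0]
D(2):
  [0, -8, 1, 1]
  [∞, 0, 9, 9]
  [20, -2, 0, 7]
  [14, -8, -4, 0]
D(3):
  [0, -8, 1, 1]
  [29, 0, 9, 9]
  [20, -2, 0, 7]
  [14, -8, -4, 0]
D(4):
  [0, -8, -3, 1]
  [23, 0, 5, 9]
  [20, -2, 0, 7]
  [14, -8, -4, 0]
Answer: C*[2][0] = 20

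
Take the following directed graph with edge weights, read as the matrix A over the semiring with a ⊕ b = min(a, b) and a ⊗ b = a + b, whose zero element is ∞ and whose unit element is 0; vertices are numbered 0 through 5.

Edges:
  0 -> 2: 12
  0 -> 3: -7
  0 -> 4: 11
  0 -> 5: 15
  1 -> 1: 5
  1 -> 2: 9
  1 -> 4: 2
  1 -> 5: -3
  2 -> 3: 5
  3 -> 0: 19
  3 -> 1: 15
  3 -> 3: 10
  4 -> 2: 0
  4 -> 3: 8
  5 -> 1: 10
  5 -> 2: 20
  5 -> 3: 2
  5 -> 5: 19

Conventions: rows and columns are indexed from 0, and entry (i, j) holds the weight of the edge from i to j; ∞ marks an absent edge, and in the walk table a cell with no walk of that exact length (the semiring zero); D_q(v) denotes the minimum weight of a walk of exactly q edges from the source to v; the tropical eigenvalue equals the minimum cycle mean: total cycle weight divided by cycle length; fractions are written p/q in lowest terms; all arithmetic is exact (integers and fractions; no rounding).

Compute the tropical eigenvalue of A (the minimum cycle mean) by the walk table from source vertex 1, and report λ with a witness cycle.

q=0: [∞, 0, ∞, ∞, ∞, ∞]
q=1: [∞, 5, 9, ∞, 2, -3]
q=2: [∞, 7, 2, -1, 7, 2]
q=3: [18, 12, 7, 4, 9, 4]
q=4: [23, 14, 9, 6, 14, 9]
q=5: [25, 19, 14, 11, 16, 11]
q=6: [30, 21, 16, 13, 21, 16]
Optimal cycle mean attained by: cycle 1->5->1, total (-3) + 10, length 2.
Answer: λ = 7/2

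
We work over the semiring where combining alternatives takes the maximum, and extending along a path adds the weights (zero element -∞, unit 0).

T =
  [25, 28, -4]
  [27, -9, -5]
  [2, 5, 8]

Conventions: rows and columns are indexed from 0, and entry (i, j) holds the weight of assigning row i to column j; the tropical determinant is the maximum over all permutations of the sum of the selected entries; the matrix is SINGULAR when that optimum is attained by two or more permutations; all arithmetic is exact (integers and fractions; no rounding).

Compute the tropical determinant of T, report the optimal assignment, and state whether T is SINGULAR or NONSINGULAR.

σ = (0, 1, 2): 25 + (-9) + 8 = 24
σ = (0, 2, 1): 25 + (-5) + 5 = 25
σ = (1, 0, 2): 28 + 27 + 8 = 63
σ = (1, 2, 0): 28 + (-5) + 2 = 25
σ = (2, 0, 1): (-4) + 27 + 5 = 28
σ = (2, 1, 0): (-4) + (-9) + 2 = -11
Optimal value attained by: σ = (1, 0, 2).
Answer: det⊕(T) = 63; verdict: NONSINGULAR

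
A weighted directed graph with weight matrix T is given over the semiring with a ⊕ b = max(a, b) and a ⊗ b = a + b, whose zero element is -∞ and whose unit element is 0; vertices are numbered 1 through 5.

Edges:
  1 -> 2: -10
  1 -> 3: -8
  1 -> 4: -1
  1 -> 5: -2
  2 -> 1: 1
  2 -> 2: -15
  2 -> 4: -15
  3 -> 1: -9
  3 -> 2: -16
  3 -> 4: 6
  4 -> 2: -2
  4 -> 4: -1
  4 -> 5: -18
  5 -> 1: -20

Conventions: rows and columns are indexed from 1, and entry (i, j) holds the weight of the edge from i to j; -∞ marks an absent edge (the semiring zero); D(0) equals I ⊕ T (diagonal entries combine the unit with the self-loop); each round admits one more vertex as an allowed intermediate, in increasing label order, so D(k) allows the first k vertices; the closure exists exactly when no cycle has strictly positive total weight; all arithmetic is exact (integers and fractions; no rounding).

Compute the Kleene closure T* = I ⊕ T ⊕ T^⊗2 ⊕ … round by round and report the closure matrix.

D(0):
  [0, -10, -8, -1, -2]
  [1, 0, -∞, -15, -∞]
  [-9, -16, 0, 6, -∞]
  [-∞, -2, -∞, 0, -18]
  [-20, -∞, -∞, -∞, 0]
D(1):
  [0, -10, -8, -1, -2]
  [1, 0, -7, 0, -1]
  [-9, -16, 0, 6, -11]
  [-∞, -2, -∞, 0, -18]
  [-20, -30, -28, -21, 0]
D(2):
  [0, -10, -8, -1, -2]
  [1, 0, -7, 0, -1]
  [-9, -16, 0, 6, -11]
  [-1, -2, -9, 0, -3]
  [-20, -30, -28, -21, 0]
D(3):
  [0, -10, -8, -1, -2]
  [1, 0, -7, 0, -1]
  [-9, -16, 0, 6, -11]
  [-1, -2, -9, 0, -3]
  [-20, -30, -28, -21, 0]
D(4):
  [0, -3, -8, -1, -2]
  [1, 0, -7, 0, -1]
  [5, 4, 0, 6, 3]
  [-1, -2, -9, 0, -3]
  [-20, -23, -28, -21, 0]
D(5):
  [0, -3, -8, -1, -2]
  [1, 0, -7, 0, -1]
  [5, 4, 0, 6, 3]
  [-1, -2, -9, 0, -3]
  [-20, -23, -28, -21, 0]
Answer: T* = [[0, -3, -8, -1, -2], [1, 0, -7, 0, -1], [5, 4, 0, 6, 3], [-1, -2, -9, 0, -3], [-20, -23, -28, -21, 0]]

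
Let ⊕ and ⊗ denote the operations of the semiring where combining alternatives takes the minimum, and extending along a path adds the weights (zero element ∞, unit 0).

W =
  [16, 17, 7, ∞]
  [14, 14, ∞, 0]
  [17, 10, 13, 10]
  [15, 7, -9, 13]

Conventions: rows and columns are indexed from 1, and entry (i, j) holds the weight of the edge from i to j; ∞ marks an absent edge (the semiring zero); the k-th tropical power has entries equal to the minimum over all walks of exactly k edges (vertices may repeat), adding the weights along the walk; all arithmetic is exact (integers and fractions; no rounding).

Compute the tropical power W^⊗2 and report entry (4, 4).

W^⊗2:
  [24, 17, 20, 17]
  [15, 7, -9, 13]
  [24, 17, 1, 10]
  [8, 1, 4, 1]
Key observation: the optimum is the walk 4->3->4, with weight (-9) + 10 = 1.
Optimal value attained by: walk 4->3->4.
Answer: (W^⊗2)[4][4] = 1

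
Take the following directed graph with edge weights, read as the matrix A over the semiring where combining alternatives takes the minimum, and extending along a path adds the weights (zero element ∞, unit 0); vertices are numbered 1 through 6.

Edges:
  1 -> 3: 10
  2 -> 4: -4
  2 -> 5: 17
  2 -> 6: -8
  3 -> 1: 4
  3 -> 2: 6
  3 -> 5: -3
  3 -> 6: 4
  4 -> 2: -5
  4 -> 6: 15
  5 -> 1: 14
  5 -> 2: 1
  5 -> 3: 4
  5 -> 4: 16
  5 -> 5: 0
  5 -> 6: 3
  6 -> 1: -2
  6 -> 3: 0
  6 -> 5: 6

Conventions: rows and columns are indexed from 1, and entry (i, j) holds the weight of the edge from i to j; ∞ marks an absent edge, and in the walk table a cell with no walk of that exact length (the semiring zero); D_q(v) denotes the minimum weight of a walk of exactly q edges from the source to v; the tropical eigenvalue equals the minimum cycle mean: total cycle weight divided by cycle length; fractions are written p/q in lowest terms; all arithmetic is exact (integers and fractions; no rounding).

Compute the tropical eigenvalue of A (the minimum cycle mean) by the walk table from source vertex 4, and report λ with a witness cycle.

q=0: [∞, ∞, ∞, 0, ∞, ∞]
q=1: [∞, -5, ∞, ∞, ∞, 15]
q=2: [13, ∞, 15, -9, 12, -13]
q=3: [-15, -14, -13, 28, -7, 6]
q=4: [-9, -7, -5, -18, -16, -22]
q=5: [-24, -23, -22, -11, -16, -15]
q=6: [-18, -16, -15, -27, -25, -31]
Optimal cycle mean attained by: cycle 2->4->2, total (-4) + (-5), length 2.
Answer: λ = -9/2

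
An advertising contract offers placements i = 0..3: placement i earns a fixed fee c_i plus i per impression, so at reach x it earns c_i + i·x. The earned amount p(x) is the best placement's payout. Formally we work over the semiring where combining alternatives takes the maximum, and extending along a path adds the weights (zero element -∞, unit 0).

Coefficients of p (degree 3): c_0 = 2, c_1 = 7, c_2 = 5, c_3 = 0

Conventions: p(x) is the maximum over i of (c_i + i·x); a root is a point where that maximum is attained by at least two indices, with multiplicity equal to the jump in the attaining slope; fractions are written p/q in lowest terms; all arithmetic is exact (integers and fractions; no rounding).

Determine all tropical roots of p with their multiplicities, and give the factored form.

hull edge (i=0, c=2) to (i=1, c=7): slope 5, span 1
hull edge (i=1, c=7) to (i=2, c=5): slope -2, span 1
hull edge (i=2, c=5) to (i=3, c=0): slope -5, span 1
Factored form: p(x) = 0 ⊗ (x ⊕ (-5)) ⊗ (x ⊕ 2) ⊗ (x ⊕ 5)
Answer: roots = -5 (mult 1), 2 (mult 1), 5 (mult 1)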